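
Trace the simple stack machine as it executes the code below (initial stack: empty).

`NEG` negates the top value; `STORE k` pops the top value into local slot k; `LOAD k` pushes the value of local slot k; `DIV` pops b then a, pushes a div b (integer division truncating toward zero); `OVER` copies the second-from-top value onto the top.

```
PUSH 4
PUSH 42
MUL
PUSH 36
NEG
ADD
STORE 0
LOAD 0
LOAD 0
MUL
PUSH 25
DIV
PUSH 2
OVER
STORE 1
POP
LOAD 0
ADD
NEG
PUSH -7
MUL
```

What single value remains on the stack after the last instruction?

5796

PUSH 4  → 4
PUSH 42 → 4 42
MUL     → 168
PUSH 36 → 168 36
NEG     → 168 -36
ADD     → 132
STORE 0 → (empty)
LOAD 0  → 132
LOAD 0  → 132 132
MUL     → 17424
PUSH 25 → 17424 25
DIV     → 696
PUSH 2  → 696 2
OVER    → 696 2 696
STORE 1 → 696 2
POP     → 696
LOAD 0  → 696 132
ADD     → 828
NEG     → -828
PUSH -7 → -828 -7
MUL     → 5796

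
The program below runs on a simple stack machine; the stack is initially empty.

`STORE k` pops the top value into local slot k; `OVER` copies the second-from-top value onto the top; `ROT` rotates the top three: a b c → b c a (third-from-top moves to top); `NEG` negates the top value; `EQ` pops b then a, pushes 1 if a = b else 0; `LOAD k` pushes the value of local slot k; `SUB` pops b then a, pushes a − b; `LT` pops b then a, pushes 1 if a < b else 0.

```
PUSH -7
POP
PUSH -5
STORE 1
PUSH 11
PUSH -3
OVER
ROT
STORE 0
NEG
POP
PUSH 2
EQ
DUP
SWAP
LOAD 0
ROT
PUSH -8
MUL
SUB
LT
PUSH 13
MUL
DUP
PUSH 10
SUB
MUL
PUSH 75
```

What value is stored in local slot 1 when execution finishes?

-5

PUSH -7 → -7
POP     → (empty)
PUSH -5 → -5
STORE 1 → (empty)
PUSH 11 → 11
PUSH -3 → 11 -3
OVER    → 11 -3 11
ROT     → -3 11 11
STORE 0 → -3 11
NEG     → -3 -11
POP     → -3
PUSH 2  → -3 2
EQ      → 0
DUP     → 0 0
SWAP    → 0 0
LOAD 0  → 0 0 11
ROT     → 0 11 0
PUSH -8 → 0 11 0 -8
MUL     → 0 11 0
SUB     → 0 11
LT      → 1
PUSH 13 → 1 13
MUL     → 13
DUP     → 13 13
PUSH 10 → 13 13 10
SUB     → 13 3
MUL     → 39
PUSH 75 → 39 75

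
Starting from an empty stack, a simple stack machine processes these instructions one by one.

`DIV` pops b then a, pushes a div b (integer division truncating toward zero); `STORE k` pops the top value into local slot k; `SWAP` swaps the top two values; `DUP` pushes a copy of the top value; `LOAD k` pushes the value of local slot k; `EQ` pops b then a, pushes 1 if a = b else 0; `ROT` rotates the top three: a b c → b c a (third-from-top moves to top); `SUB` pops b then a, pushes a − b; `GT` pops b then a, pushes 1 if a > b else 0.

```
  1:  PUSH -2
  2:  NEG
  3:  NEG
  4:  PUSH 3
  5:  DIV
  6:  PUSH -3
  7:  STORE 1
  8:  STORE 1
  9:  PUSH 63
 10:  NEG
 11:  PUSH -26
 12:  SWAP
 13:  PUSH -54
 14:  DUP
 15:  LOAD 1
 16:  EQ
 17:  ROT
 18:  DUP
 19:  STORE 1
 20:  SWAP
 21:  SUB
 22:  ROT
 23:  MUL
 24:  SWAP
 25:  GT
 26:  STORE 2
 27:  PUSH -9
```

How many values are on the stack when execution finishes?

PUSH -2  -> [-2]
NEG      -> [2]
NEG      -> [-2]
PUSH 3   -> [-2, 3]
DIV      -> [0]
PUSH -3  -> [0, -3]
STORE 1  -> [0]
STORE 1  -> []
PUSH 63  -> [63]
NEG      -> [-63]
PUSH -26 -> [-63, -26]
SWAP     -> [-26, -63]
PUSH -54 -> [-26, -63, -54]
DUP      -> [-26, -63, -54, -54]
LOAD 1   -> [-26, -63, -54, -54, 0]
EQ       -> [-26, -63, -54, 0]
ROT      -> [-26, -54, 0, -63]
DUP      -> [-26, -54, 0, -63, -63]
STORE 1  -> [-26, -54, 0, -63]
SWAP     -> [-26, -54, -63, 0]
SUB      -> [-26, -54, -63]
ROT      -> [-54, -63, -26]
MUL      -> [-54, 1638]
SWAP     -> [1638, -54]
GT       -> [1]
STORE 2  -> []
PUSH -9  -> [-9]

1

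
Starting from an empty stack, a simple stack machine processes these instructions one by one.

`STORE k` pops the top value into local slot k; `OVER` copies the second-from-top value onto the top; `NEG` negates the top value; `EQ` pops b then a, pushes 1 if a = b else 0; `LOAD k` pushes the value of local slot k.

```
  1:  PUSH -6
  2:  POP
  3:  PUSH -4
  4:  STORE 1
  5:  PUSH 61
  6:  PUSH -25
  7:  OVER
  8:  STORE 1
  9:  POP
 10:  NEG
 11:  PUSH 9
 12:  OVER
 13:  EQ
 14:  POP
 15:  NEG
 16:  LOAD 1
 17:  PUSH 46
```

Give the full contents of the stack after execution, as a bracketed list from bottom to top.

[61, 61, 46]

PUSH -6  -> -6
POP      -> (empty)
PUSH -4  -> -4
STORE 1  -> (empty)
PUSH 61  -> 61
PUSH -25 -> 61 -25
OVER     -> 61 -25 61
STORE 1  -> 61 -25
POP      -> 61
NEG      -> -61
PUSH 9   -> -61 9
OVER     -> -61 9 -61
EQ       -> -61 0
POP      -> -61
NEG      -> 61
LOAD 1   -> 61 61
PUSH 46  -> 61 61 46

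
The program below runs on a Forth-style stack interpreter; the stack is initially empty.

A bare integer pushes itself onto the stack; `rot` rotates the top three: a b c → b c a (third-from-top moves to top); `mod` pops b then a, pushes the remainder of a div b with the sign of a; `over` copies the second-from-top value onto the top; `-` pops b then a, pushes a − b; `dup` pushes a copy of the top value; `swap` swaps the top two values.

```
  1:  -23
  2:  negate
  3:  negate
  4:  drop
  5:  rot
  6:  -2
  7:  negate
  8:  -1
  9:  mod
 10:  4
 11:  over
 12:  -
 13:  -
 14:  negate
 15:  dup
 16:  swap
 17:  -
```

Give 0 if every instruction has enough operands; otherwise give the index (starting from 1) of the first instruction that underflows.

-23     [-23]
negate  [23]
negate  [-23]
drop    []
rot  — needs 3 operands, stack has 0 → underflow

5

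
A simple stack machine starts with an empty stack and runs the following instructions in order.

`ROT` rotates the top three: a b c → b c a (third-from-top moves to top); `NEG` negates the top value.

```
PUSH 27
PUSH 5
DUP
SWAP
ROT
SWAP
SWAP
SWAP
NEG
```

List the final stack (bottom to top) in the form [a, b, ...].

[5, 27, -5]

PUSH 27  27
PUSH 5   27 5
DUP      27 5 5
SWAP     27 5 5
ROT      5 5 27
SWAP     5 27 5
SWAP     5 5 27
SWAP     5 27 5
NEG      5 27 -5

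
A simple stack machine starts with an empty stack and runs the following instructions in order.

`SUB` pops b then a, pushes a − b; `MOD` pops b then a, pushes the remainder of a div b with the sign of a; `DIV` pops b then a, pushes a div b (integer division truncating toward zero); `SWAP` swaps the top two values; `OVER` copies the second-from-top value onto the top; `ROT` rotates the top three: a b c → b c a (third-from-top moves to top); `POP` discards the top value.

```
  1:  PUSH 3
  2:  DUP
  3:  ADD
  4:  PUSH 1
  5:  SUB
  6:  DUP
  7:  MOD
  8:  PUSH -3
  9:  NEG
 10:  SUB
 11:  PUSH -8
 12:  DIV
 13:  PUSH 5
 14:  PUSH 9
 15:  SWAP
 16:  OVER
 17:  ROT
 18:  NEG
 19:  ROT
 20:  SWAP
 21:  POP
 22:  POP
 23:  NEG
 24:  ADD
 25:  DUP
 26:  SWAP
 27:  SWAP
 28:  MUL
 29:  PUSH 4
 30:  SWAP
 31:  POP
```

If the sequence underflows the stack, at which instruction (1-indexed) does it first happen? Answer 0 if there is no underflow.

0

PUSH 3  : 3
DUP     : 3 3
ADD     : 6
PUSH 1  : 6 1
SUB     : 5
DUP     : 5 5
MOD     : 0
PUSH -3 : 0 -3
NEG     : 0 3
SUB     : -3
PUSH -8 : -3 -8
DIV     : 0
PUSH 5  : 0 5
PUSH 9  : 0 5 9
SWAP    : 0 9 5
OVER    : 0 9 5 9
ROT     : 0 5 9 9
NEG     : 0 5 9 -9
ROT     : 0 9 -9 5
SWAP    : 0 9 5 -9
POP     : 0 9 5
POP     : 0 9
NEG     : 0 -9
ADD     : -9
DUP     : -9 -9
SWAP    : -9 -9
SWAP    : -9 -9
MUL     : 81
PUSH 4  : 81 4
SWAP    : 4 81
POP     : 4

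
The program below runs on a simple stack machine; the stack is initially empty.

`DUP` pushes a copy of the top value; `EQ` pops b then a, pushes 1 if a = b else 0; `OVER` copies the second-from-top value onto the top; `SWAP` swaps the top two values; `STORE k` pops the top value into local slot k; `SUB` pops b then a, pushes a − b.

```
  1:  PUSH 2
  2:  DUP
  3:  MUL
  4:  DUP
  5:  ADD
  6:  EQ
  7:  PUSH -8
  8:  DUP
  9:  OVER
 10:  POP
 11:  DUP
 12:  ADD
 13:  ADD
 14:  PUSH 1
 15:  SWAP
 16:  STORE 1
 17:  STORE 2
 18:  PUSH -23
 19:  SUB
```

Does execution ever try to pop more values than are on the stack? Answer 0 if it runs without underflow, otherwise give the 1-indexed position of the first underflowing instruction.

6

PUSH 2  [2]
DUP     [2, 2]
MUL     [4]
DUP     [4, 4]
ADD     [8]
EQ  — needs 2 operands, stack has 1 → underflow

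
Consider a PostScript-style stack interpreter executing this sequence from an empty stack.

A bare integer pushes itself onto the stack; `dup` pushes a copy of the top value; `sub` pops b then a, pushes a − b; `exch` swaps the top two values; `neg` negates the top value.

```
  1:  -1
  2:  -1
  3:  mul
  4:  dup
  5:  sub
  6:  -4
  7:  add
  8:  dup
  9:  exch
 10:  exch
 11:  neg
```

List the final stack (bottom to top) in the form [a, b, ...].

[-4, 4]

-1   : -1
-1   : -1 -1
mul  : 1
dup  : 1 1
sub  : 0
-4   : 0 -4
add  : -4
dup  : -4 -4
exch : -4 -4
exch : -4 -4
neg  : -4 4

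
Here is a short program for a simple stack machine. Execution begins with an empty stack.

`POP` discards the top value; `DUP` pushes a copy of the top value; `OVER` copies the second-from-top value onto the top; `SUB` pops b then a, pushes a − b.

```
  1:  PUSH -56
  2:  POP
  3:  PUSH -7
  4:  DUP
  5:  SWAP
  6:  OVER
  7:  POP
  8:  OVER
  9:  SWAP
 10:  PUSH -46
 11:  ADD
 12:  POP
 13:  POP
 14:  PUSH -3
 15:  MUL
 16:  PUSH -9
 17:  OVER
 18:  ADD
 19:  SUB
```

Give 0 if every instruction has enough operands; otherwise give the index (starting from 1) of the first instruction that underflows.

0

PUSH -56 : -56
POP      : (empty)
PUSH -7  : -7
DUP      : -7 -7
SWAP     : -7 -7
OVER     : -7 -7 -7
POP      : -7 -7
OVER     : -7 -7 -7
SWAP     : -7 -7 -7
PUSH -46 : -7 -7 -7 -46
ADD      : -7 -7 -53
POP      : -7 -7
POP      : -7
PUSH -3  : -7 -3
MUL      : 21
PUSH -9  : 21 -9
OVER     : 21 -9 21
ADD      : 21 12
SUB      : 9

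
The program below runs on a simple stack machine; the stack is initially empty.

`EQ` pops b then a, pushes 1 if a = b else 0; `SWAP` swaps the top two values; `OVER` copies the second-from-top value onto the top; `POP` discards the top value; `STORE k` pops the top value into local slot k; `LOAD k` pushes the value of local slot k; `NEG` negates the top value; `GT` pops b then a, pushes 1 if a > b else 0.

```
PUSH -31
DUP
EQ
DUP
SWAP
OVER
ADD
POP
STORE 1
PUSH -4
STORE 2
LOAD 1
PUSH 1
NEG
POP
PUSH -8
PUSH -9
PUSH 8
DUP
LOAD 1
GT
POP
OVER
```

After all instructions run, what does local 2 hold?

-4

PUSH -31  [-31]
DUP       [-31, -31]
EQ        [1]
DUP       [1, 1]
SWAP      [1, 1]
OVER      [1, 1, 1]
ADD       [1, 2]
POP       [1]
STORE 1   []
PUSH -4   [-4]
STORE 2   []
LOAD 1    [1]
PUSH 1    [1, 1]
NEG       [1, -1]
POP       [1]
PUSH -8   [1, -8]
PUSH -9   [1, -8, -9]
PUSH 8    [1, -8, -9, 8]
DUP       [1, -8, -9, 8, 8]
LOAD 1    [1, -8, -9, 8, 8, 1]
GT        [1, -8, -9, 8, 1]
POP       [1, -8, -9, 8]
OVER      [1, -8, -9, 8, -9]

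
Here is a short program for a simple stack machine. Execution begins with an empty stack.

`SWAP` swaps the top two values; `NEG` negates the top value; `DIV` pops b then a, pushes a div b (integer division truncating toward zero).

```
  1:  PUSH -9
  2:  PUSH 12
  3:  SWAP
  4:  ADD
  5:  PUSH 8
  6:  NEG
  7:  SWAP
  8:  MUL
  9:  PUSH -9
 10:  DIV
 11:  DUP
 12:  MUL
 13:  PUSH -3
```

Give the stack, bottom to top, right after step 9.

[-24, -9]

PUSH -9 : [-9]
PUSH 12 : [-9, 12]
SWAP    : [12, -9]
ADD     : [3]
PUSH 8  : [3, 8]
NEG     : [3, -8]
SWAP    : [-8, 3]
MUL     : [-24]
PUSH -9 : [-24, -9]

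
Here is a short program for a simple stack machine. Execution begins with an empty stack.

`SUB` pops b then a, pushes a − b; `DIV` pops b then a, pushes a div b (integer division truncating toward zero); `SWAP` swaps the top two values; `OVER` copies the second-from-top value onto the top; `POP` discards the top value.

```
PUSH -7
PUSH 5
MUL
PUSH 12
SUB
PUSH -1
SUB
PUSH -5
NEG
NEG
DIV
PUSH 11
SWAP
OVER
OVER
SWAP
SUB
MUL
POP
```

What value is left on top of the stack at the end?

PUSH -7 -> [-7]
PUSH 5  -> [-7, 5]
MUL     -> [-35]
PUSH 12 -> [-35, 12]
SUB     -> [-47]
PUSH -1 -> [-47, -1]
SUB     -> [-46]
PUSH -5 -> [-46, -5]
NEG     -> [-46, 5]
NEG     -> [-46, -5]
DIV     -> [9]
PUSH 11 -> [9, 11]
SWAP    -> [11, 9]
OVER    -> [11, 9, 11]
OVER    -> [11, 9, 11, 9]
SWAP    -> [11, 9, 9, 11]
SUB     -> [11, 9, -2]
MUL     -> [11, -18]
POP     -> [11]

11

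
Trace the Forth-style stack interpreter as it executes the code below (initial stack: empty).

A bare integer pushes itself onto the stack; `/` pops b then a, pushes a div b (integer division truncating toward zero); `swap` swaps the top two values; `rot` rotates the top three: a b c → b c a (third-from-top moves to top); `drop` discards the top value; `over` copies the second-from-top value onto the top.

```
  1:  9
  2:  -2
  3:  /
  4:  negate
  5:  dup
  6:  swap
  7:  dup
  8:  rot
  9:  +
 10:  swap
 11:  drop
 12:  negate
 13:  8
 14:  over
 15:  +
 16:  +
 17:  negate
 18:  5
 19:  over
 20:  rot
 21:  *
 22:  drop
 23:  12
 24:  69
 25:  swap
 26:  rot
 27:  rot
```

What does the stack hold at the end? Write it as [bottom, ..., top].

[12, 5, 69]

9       9
-2      9 -2
/       -4
negate  4
dup     4 4
swap    4 4
dup     4 4 4
rot     4 4 4
+       4 8
swap    8 4
drop    8
negate  -8
8       -8 8
over    -8 8 -8
+       -8 0
+       -8
negate  8
5       8 5
over    8 5 8
rot     5 8 8
*       5 64
drop    5
12      5 12
69      5 12 69
swap    5 69 12
rot     69 12 5
rot     12 5 69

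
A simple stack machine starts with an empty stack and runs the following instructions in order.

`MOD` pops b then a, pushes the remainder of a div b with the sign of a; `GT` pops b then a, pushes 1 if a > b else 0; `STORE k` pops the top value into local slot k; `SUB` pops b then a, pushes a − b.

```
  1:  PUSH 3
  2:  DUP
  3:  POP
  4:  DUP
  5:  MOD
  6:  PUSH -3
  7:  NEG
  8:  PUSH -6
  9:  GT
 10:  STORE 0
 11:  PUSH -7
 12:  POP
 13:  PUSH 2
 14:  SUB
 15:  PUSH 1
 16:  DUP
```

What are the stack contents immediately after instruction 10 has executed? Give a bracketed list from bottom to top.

PUSH 3  : [3]
DUP     : [3, 3]
POP     : [3]
DUP     : [3, 3]
MOD     : [0]
PUSH -3 : [0, -3]
NEG     : [0, 3]
PUSH -6 : [0, 3, -6]
GT      : [0, 1]
STORE 0 : [0]

[0]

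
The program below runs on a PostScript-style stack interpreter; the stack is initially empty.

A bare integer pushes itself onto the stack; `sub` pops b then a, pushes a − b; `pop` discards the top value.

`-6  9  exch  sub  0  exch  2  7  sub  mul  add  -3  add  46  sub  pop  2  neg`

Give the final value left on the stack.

-2

-6   → [-6]
9    → [-6, 9]
exch → [9, -6]
sub  → [15]
0    → [15, 0]
exch → [0, 15]
2    → [0, 15, 2]
7    → [0, 15, 2, 7]
sub  → [0, 15, -5]
mul  → [0, -75]
add  → [-75]
-3   → [-75, -3]
add  → [-78]
46   → [-78, 46]
sub  → [-124]
pop  → []
2    → [2]
neg  → [-2]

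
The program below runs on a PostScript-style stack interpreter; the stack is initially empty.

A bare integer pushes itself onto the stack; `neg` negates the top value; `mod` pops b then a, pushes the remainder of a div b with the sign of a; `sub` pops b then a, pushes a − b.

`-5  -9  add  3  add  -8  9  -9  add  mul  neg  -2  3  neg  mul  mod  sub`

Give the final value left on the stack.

-5  : [-5]
-9  : [-5, -9]
add : [-14]
3   : [-14, 3]
add : [-11]
-8  : [-11, -8]
9   : [-11, -8, 9]
-9  : [-11, -8, 9, -9]
add : [-11, -8, 0]
mul : [-11, 0]
neg : [-11, 0]
-2  : [-11, 0, -2]
3   : [-11, 0, -2, 3]
neg : [-11, 0, -2, -3]
mul : [-11, 0, 6]
mod : [-11, 0]
sub : [-11]

-11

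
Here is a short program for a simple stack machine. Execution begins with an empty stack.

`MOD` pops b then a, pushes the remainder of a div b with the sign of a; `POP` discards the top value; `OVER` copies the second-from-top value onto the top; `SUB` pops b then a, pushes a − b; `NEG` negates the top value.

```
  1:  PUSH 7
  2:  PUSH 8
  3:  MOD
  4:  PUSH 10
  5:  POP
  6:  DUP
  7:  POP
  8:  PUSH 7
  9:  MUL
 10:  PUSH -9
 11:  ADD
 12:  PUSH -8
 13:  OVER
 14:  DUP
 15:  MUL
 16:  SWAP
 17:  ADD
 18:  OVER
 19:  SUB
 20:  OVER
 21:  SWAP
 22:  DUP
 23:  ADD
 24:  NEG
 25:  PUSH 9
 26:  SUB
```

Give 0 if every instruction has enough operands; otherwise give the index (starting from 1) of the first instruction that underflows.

PUSH 7  -> 7
PUSH 8  -> 7 8
MOD     -> 7
PUSH 10 -> 7 10
POP     -> 7
DUP     -> 7 7
POP     -> 7
PUSH 7  -> 7 7
MUL     -> 49
PUSH -9 -> 49 -9
ADD     -> 40
PUSH -8 -> 40 -8
OVER    -> 40 -8 40
DUP     -> 40 -8 40 40
MUL     -> 40 -8 1600
SWAP    -> 40 1600 -8
ADD     -> 40 1592
OVER    -> 40 1592 40
SUB     -> 40 1552
OVER    -> 40 1552 40
SWAP    -> 40 40 1552
DUP     -> 40 40 1552 1552
ADD     -> 40 40 3104
NEG     -> 40 40 -3104
PUSH 9  -> 40 40 -3104 9
SUB     -> 40 40 -3113

0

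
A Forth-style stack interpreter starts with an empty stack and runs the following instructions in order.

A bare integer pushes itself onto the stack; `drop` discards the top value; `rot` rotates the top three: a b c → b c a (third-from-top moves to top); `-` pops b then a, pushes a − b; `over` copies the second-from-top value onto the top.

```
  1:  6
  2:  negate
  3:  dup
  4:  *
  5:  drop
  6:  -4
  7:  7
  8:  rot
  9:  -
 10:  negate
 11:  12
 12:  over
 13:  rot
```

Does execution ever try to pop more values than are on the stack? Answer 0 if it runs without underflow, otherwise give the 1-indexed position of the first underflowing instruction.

6      -> [6]
negate -> [-6]
dup    -> [-6, -6]
*      -> [36]
drop   -> []
-4     -> [-4]
7      -> [-4, 7]
rot  — needs 3 operands, stack has 2 → underflow

8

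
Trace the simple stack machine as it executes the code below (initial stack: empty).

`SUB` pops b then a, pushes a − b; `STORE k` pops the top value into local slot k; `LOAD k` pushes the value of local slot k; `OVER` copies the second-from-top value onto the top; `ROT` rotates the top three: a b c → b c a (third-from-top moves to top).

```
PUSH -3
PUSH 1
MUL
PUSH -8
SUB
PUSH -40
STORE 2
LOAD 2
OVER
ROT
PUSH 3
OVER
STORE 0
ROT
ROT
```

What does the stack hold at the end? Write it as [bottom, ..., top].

[-40, 3, 5, 5]

PUSH -3  : [-3]
PUSH 1   : [-3, 1]
MUL      : [-3]
PUSH -8  : [-3, -8]
SUB      : [5]
PUSH -40 : [5, -40]
STORE 2  : [5]
LOAD 2   : [5, -40]
OVER     : [5, -40, 5]
ROT      : [-40, 5, 5]
PUSH 3   : [-40, 5, 5, 3]
OVER     : [-40, 5, 5, 3, 5]
STORE 0  : [-40, 5, 5, 3]
ROT      : [-40, 5, 3, 5]
ROT      : [-40, 3, 5, 5]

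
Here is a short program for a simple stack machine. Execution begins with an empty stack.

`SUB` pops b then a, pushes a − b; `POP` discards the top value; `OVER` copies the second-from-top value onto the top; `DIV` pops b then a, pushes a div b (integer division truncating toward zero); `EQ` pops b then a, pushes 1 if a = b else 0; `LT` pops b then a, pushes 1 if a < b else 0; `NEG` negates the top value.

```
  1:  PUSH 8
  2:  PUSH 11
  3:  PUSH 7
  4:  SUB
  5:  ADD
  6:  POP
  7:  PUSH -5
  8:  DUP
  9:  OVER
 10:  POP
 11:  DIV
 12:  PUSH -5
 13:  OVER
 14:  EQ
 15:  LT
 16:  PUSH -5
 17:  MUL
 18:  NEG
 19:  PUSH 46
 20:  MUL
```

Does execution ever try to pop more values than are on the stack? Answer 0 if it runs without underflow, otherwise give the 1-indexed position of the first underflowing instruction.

PUSH 8   [8]
PUSH 11  [8, 11]
PUSH 7   [8, 11, 7]
SUB      [8, 4]
ADD      [12]
POP      []
PUSH -5  [-5]
DUP      [-5, -5]
OVER     [-5, -5, -5]
POP      [-5, -5]
DIV      [1]
PUSH -5  [1, -5]
OVER     [1, -5, 1]
EQ       [1, 0]
LT       [0]
PUSH -5  [0, -5]
MUL      [0]
NEG      [0]
PUSH 46  [0, 46]
MUL      [0]

0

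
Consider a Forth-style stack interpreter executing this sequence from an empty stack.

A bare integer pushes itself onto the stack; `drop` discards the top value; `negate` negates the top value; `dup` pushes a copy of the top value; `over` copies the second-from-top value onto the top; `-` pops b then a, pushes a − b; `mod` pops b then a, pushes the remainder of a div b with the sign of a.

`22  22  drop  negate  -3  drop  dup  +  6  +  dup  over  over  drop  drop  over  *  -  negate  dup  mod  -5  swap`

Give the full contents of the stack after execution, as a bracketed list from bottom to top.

[-5, 0]

22      22
22      22 22
drop    22
negate  -22
-3      -22 -3
drop    -22
dup     -22 -22
+       -44
6       -44 6
+       -38
dup     -38 -38
over    -38 -38 -38
over    -38 -38 -38 -38
drop    -38 -38 -38
drop    -38 -38
over    -38 -38 -38
*       -38 1444
-       -1482
negate  1482
dup     1482 1482
mod     0
-5      0 -5
swap    -5 0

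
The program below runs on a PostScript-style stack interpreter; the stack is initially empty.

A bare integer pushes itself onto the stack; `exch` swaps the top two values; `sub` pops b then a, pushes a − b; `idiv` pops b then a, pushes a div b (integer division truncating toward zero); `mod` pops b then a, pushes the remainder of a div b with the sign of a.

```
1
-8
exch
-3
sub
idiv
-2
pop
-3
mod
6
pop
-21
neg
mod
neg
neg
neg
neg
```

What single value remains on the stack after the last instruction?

1    -> 1
-8   -> 1 -8
exch -> -8 1
-3   -> -8 1 -3
sub  -> -8 4
idiv -> -2
-2   -> -2 -2
pop  -> -2
-3   -> -2 -3
mod  -> -2
6    -> -2 6
pop  -> -2
-21  -> -2 -21
neg  -> -2 21
mod  -> -2
neg  -> 2
neg  -> -2
neg  -> 2
neg  -> -2

-2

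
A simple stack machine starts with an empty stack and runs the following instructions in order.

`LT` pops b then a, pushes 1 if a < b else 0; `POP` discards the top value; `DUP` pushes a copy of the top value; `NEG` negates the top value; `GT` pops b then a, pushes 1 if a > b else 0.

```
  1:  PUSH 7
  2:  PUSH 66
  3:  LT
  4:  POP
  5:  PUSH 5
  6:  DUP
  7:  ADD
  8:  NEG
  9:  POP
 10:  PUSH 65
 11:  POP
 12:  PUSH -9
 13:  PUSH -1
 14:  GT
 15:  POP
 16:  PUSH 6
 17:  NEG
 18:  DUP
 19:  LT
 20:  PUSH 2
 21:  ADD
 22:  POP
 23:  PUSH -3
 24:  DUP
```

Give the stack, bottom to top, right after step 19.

[0]

PUSH 7   [7]
PUSH 66  [7, 66]
LT       [1]
POP      []
PUSH 5   [5]
DUP      [5, 5]
ADD      [10]
NEG      [-10]
POP      []
PUSH 65  [65]
POP      []
PUSH -9  [-9]
PUSH -1  [-9, -1]
GT       [0]
POP      []
PUSH 6   [6]
NEG      [-6]
DUP      [-6, -6]
LT       [0]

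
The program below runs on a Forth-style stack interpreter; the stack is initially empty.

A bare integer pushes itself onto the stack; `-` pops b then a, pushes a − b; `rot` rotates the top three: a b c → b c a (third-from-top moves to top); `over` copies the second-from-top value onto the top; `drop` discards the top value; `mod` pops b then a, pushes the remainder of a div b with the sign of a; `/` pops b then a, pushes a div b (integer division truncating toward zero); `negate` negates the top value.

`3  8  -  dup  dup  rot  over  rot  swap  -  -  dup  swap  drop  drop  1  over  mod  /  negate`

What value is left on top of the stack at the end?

5

3      : [3]
8      : [3, 8]
-      : [-5]
dup    : [-5, -5]
dup    : [-5, -5, -5]
rot    : [-5, -5, -5]
over   : [-5, -5, -5, -5]
rot    : [-5, -5, -5, -5]
swap   : [-5, -5, -5, -5]
-      : [-5, -5, 0]
-      : [-5, -5]
dup    : [-5, -5, -5]
swap   : [-5, -5, -5]
drop   : [-5, -5]
drop   : [-5]
1      : [-5, 1]
over   : [-5, 1, -5]
mod    : [-5, 1]
/      : [-5]
negate : [5]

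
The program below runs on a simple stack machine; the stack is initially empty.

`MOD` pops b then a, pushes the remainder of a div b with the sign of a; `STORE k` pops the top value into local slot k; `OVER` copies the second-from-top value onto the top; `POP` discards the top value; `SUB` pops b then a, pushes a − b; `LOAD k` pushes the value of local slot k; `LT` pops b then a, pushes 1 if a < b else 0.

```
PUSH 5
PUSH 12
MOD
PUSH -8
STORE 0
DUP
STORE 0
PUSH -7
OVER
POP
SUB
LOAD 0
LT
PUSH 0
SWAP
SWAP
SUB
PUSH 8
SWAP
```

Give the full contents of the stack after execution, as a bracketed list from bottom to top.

PUSH 5   [5]
PUSH 12  [5, 12]
MOD      [5]
PUSH -8  [5, -8]
STORE 0  [5]
DUP      [5, 5]
STORE 0  [5]
PUSH -7  [5, -7]
OVER     [5, -7, 5]
POP      [5, -7]
SUB      [12]
LOAD 0   [12, 5]
LT       [0]
PUSH 0   [0, 0]
SWAP     [0, 0]
SWAP     [0, 0]
SUB      [0]
PUSH 8   [0, 8]
SWAP     [8, 0]

[8, 0]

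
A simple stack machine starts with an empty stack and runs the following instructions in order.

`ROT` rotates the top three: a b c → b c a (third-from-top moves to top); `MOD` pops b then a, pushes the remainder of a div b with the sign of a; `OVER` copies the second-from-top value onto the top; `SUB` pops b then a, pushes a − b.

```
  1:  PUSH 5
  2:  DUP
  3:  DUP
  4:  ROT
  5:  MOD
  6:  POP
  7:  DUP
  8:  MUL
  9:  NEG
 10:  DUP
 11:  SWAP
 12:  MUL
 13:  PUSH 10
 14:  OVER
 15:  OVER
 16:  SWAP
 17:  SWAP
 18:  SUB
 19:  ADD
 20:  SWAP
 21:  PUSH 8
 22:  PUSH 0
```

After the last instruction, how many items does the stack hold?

4

PUSH 5   5
DUP      5 5
DUP      5 5 5
ROT      5 5 5
MOD      5 0
POP      5
DUP      5 5
MUL      25
NEG      -25
DUP      -25 -25
SWAP     -25 -25
MUL      625
PUSH 10  625 10
OVER     625 10 625
OVER     625 10 625 10
SWAP     625 10 10 625
SWAP     625 10 625 10
SUB      625 10 615
ADD      625 625
SWAP     625 625
PUSH 8   625 625 8
PUSH 0   625 625 8 0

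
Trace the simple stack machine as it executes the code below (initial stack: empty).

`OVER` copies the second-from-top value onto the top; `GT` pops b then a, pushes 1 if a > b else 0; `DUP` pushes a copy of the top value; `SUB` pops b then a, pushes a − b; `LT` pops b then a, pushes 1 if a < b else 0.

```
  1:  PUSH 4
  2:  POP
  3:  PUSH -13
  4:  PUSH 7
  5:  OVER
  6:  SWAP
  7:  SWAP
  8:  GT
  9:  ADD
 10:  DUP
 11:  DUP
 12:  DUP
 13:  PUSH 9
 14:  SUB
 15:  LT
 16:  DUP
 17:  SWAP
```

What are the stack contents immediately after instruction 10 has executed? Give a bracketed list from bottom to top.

[-12, -12]

PUSH 4   -> [4]
POP      -> []
PUSH -13 -> [-13]
PUSH 7   -> [-13, 7]
OVER     -> [-13, 7, -13]
SWAP     -> [-13, -13, 7]
SWAP     -> [-13, 7, -13]
GT       -> [-13, 1]
ADD      -> [-12]
DUP      -> [-12, -12]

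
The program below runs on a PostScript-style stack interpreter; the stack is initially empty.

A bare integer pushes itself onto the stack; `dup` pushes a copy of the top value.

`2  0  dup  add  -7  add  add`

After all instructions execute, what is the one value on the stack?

-5

2   -> [2]
0   -> [2, 0]
dup -> [2, 0, 0]
add -> [2, 0]
-7  -> [2, 0, -7]
add -> [2, -7]
add -> [-5]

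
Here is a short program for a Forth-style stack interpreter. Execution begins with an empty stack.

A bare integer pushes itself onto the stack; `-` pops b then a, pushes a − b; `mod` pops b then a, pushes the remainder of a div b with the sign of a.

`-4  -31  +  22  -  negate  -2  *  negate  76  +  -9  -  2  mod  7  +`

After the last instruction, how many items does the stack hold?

1

-4     : -4
-31    : -4 -31
+      : -35
22     : -35 22
-      : -57
negate : 57
-2     : 57 -2
*      : -114
negate : 114
76     : 114 76
+      : 190
-9     : 190 -9
-      : 199
2      : 199 2
mod    : 1
7      : 1 7
+      : 8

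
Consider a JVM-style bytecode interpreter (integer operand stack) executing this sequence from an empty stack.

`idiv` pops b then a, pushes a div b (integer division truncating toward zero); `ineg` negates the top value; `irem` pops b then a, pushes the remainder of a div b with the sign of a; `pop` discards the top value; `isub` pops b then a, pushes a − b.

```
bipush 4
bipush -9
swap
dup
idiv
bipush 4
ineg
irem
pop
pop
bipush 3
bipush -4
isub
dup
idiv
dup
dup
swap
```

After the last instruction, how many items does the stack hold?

3

bipush 4  -> [4]
bipush -9 -> [4, -9]
swap      -> [-9, 4]
dup       -> [-9, 4, 4]
idiv      -> [-9, 1]
bipush 4  -> [-9, 1, 4]
ineg      -> [-9, 1, -4]
irem      -> [-9, 1]
pop       -> [-9]
pop       -> []
bipush 3  -> [3]
bipush -4 -> [3, -4]
isub      -> [7]
dup       -> [7, 7]
idiv      -> [1]
dup       -> [1, 1]
dup       -> [1, 1, 1]
swap      -> [1, 1, 1]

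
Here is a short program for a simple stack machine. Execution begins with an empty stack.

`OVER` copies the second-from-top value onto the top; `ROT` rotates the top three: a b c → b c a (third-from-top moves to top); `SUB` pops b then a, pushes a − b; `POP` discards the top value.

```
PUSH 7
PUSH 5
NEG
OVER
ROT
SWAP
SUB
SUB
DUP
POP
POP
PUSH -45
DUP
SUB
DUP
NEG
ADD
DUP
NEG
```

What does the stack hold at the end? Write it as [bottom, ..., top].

PUSH 7    [7]
PUSH 5    [7, 5]
NEG       [7, -5]
OVER      [7, -5, 7]
ROT       [-5, 7, 7]
SWAP      [-5, 7, 7]
SUB       [-5, 0]
SUB       [-5]
DUP       [-5, -5]
POP       [-5]
POP       []
PUSH -45  [-45]
DUP       [-45, -45]
SUB       [0]
DUP       [0, 0]
NEG       [0, 0]
ADD       [0]
DUP       [0, 0]
NEG       [0, 0]

[0, 0]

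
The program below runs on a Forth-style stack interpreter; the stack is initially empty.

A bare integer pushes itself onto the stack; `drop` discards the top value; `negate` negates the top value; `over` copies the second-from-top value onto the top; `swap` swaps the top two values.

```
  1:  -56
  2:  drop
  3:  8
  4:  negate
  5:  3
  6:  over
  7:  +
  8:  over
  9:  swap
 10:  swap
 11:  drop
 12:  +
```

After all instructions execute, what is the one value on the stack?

-56    : -56
drop   : (empty)
8      : 8
negate : -8
3      : -8 3
over   : -8 3 -8
+      : -8 -5
over   : -8 -5 -8
swap   : -8 -8 -5
swap   : -8 -5 -8
drop   : -8 -5
+      : -13

-13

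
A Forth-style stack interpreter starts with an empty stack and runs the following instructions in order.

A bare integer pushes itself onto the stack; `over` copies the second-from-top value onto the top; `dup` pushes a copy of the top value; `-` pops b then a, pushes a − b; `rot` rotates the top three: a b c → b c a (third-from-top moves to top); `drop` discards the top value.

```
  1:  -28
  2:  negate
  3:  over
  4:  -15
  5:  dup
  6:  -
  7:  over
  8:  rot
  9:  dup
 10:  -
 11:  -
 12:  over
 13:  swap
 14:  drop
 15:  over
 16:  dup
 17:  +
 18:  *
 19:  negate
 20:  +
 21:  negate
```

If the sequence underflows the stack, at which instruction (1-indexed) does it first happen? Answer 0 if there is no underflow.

-28    → [-28]
negate → [28]
over  — needs 2 operands, stack has 1 → underflow

3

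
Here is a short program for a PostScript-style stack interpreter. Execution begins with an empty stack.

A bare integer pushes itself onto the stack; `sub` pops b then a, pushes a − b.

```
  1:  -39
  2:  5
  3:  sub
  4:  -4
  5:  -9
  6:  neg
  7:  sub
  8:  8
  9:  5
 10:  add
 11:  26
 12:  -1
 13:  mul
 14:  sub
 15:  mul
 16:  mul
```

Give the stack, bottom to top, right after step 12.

-39 : -39
5   : -39 5
sub : -44
-4  : -44 -4
-9  : -44 -4 -9
neg : -44 -4 9
sub : -44 -13
8   : -44 -13 8
5   : -44 -13 8 5
add : -44 -13 13
26  : -44 -13 13 26
-1  : -44 -13 13 26 -1

[-44, -13, 13, 26, -1]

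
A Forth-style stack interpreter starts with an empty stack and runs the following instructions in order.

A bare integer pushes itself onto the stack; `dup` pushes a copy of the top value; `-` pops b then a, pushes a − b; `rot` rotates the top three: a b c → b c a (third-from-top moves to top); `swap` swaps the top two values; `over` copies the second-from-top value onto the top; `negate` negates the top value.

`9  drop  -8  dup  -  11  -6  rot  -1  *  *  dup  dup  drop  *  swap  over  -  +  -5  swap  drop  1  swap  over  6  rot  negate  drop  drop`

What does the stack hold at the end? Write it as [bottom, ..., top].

[1, 1]

9      : [9]
drop   : []
-8     : [-8]
dup    : [-8, -8]
-      : [0]
11     : [0, 11]
-6     : [0, 11, -6]
rot    : [11, -6, 0]
-1     : [11, -6, 0, -1]
*      : [11, -6, 0]
*      : [11, 0]
dup    : [11, 0, 0]
dup    : [11, 0, 0, 0]
drop   : [11, 0, 0]
*      : [11, 0]
swap   : [0, 11]
over   : [0, 11, 0]
-      : [0, 11]
+      : [11]
-5     : [11, -5]
swap   : [-5, 11]
drop   : [-5]
1      : [-5, 1]
swap   : [1, -5]
over   : [1, -5, 1]
6      : [1, -5, 1, 6]
rot    : [1, 1, 6, -5]
negate : [1, 1, 6, 5]
drop   : [1, 1, 6]
drop   : [1, 1]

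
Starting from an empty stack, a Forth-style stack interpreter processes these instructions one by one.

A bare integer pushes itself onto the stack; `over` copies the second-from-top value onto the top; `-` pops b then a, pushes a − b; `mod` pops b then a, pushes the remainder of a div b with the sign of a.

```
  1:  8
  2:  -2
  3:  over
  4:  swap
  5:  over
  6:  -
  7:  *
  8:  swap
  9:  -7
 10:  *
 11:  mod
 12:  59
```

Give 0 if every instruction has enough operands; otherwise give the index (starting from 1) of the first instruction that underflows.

0

8    : 8
-2   : 8 -2
over : 8 -2 8
swap : 8 8 -2
over : 8 8 -2 8
-    : 8 8 -10
*    : 8 -80
swap : -80 8
-7   : -80 8 -7
*    : -80 -56
mod  : -24
59   : -24 59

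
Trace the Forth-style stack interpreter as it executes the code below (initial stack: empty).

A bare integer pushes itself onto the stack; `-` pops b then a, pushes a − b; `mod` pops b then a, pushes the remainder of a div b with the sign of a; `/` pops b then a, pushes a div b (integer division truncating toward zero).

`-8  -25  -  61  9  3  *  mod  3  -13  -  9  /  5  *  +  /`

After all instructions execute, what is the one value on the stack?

1

-8  → [-8]
-25 → [-8, -25]
-   → [17]
61  → [17, 61]
9   → [17, 61, 9]
3   → [17, 61, 9, 3]
*   → [17, 61, 27]
mod → [17, 7]
3   → [17, 7, 3]
-13 → [17, 7, 3, -13]
-   → [17, 7, 16]
9   → [17, 7, 16, 9]
/   → [17, 7, 1]
5   → [17, 7, 1, 5]
*   → [17, 7, 5]
+   → [17, 12]
/   → [1]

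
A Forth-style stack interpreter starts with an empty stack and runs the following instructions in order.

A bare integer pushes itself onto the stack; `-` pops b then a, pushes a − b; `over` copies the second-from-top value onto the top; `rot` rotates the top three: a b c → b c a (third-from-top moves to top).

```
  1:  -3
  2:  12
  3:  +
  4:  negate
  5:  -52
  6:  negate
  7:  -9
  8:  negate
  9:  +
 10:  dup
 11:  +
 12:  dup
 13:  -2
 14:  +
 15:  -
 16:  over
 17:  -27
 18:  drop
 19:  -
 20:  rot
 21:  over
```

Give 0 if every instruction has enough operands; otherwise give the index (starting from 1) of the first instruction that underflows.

-3     → [-3]
12     → [-3, 12]
+      → [9]
negate → [-9]
-52    → [-9, -52]
negate → [-9, 52]
-9     → [-9, 52, -9]
negate → [-9, 52, 9]
+      → [-9, 61]
dup    → [-9, 61, 61]
+      → [-9, 122]
dup    → [-9, 122, 122]
-2     → [-9, 122, 122, -2]
+      → [-9, 122, 120]
-      → [-9, 2]
over   → [-9, 2, -9]
-27    → [-9, 2, -9, -27]
drop   → [-9, 2, -9]
-      → [-9, 11]
rot  — needs 3 operands, stack has 2 → underflow

20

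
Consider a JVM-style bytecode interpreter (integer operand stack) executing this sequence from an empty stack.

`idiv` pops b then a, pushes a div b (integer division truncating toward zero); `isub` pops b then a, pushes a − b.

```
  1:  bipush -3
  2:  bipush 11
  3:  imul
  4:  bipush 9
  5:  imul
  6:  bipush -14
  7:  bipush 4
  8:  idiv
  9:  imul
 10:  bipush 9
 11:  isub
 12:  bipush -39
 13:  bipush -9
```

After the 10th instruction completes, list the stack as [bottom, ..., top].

bipush -3   -3
bipush 11   -3 11
imul        -33
bipush 9    -33 9
imul        -297
bipush -14  -297 -14
bipush 4    -297 -14 4
idiv        -297 -3
imul        891
bipush 9    891 9

[891, 9]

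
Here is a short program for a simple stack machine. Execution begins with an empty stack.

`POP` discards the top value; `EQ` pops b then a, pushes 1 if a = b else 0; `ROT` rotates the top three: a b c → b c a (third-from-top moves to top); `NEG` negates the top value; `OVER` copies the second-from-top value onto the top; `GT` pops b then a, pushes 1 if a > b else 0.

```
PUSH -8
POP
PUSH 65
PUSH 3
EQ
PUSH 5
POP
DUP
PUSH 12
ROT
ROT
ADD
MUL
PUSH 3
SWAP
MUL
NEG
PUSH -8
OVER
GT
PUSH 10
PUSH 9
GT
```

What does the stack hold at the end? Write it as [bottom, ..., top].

PUSH -8  [-8]
POP      []
PUSH 65  [65]
PUSH 3   [65, 3]
EQ       [0]
PUSH 5   [0, 5]
POP      [0]
DUP      [0, 0]
PUSH 12  [0, 0, 12]
ROT      [0, 12, 0]
ROT      [12, 0, 0]
ADD      [12, 0]
MUL      [0]
PUSH 3   [0, 3]
SWAP     [3, 0]
MUL      [0]
NEG      [0]
PUSH -8  [0, -8]
OVER     [0, -8, 0]
GT       [0, 0]
PUSH 10  [0, 0, 10]
PUSH 9   [0, 0, 10, 9]
GT       [0, 0, 1]

[0, 0, 1]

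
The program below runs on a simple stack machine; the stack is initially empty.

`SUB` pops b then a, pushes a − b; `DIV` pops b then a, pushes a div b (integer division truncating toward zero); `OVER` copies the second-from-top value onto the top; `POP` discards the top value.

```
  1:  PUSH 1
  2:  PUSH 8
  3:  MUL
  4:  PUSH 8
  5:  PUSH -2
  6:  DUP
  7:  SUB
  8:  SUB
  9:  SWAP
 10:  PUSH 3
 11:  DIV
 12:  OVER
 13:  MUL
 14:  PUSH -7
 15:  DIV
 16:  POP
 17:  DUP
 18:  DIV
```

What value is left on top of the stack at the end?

PUSH 1  -> 1
PUSH 8  -> 1 8
MUL     -> 8
PUSH 8  -> 8 8
PUSH -2 -> 8 8 -2
DUP     -> 8 8 -2 -2
SUB     -> 8 8 0
SUB     -> 8 8
SWAP    -> 8 8
PUSH 3  -> 8 8 3
DIV     -> 8 2
OVER    -> 8 2 8
MUL     -> 8 16
PUSH -7 -> 8 16 -7
DIV     -> 8 -2
POP     -> 8
DUP     -> 8 8
DIV     -> 1

1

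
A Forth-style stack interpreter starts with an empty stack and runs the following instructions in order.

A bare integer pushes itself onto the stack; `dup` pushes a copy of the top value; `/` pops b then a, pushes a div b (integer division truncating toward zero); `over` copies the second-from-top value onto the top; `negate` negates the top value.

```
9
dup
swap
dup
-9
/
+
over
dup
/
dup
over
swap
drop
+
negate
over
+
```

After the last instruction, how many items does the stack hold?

3

9      -> 9
dup    -> 9 9
swap   -> 9 9
dup    -> 9 9 9
-9     -> 9 9 9 -9
/      -> 9 9 -1
+      -> 9 8
over   -> 9 8 9
dup    -> 9 8 9 9
/      -> 9 8 1
dup    -> 9 8 1 1
over   -> 9 8 1 1 1
swap   -> 9 8 1 1 1
drop   -> 9 8 1 1
+      -> 9 8 2
negate -> 9 8 -2
over   -> 9 8 -2 8
+      -> 9 8 6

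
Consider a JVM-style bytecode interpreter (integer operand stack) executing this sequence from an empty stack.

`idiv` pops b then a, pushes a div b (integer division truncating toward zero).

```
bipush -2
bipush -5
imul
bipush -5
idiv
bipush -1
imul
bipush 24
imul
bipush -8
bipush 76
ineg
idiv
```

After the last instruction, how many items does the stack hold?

2

bipush -2  -2
bipush -5  -2 -5
imul       10
bipush -5  10 -5
idiv       -2
bipush -1  -2 -1
imul       2
bipush 24  2 24
imul       48
bipush -8  48 -8
bipush 76  48 -8 76
ineg       48 -8 -76
idiv       48 0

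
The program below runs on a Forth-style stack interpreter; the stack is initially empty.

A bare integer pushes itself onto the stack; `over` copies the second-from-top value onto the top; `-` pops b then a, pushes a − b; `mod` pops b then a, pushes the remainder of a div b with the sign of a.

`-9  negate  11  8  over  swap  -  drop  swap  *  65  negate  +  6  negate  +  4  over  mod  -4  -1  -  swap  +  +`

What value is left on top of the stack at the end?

29

-9     -> [-9]
negate -> [9]
11     -> [9, 11]
8      -> [9, 11, 8]
over   -> [9, 11, 8, 11]
swap   -> [9, 11, 11, 8]
-      -> [9, 11, 3]
drop   -> [9, 11]
swap   -> [11, 9]
*      -> [99]
65     -> [99, 65]
negate -> [99, -65]
+      -> [34]
6      -> [34, 6]
negate -> [34, -6]
+      -> [28]
4      -> [28, 4]
over   -> [28, 4, 28]
mod    -> [28, 4]
-4     -> [28, 4, -4]
-1     -> [28, 4, -4, -1]
-      -> [28, 4, -3]
swap   -> [28, -3, 4]
+      -> [28, 1]
+      -> [29]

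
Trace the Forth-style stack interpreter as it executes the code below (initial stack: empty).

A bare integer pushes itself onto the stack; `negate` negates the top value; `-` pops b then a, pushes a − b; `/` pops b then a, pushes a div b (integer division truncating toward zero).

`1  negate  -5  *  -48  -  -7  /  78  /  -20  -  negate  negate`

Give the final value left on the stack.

20

1       [1]
negate  [-1]
-5      [-1, -5]
*       [5]
-48     [5, -48]
-       [53]
-7      [53, -7]
/       [-7]
78      [-7, 78]
/       [0]
-20     [0, -20]
-       [20]
negate  [-20]
negate  [20]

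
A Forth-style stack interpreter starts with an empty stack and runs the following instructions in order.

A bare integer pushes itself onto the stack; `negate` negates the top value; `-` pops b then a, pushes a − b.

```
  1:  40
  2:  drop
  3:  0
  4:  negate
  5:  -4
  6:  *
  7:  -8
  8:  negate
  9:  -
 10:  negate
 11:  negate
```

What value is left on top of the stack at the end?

-8

40      40
drop    (empty)
0       0
negate  0
-4      0 -4
*       0
-8      0 -8
negate  0 8
-       -8
negate  8
negate  -8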